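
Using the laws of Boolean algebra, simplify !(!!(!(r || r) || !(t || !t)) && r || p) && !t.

!(!!(!(r || r) || !(t || !t)) && r || p) && !t
= !(!!(!r || !(t || !t)) && r || p) && !t   — idempotence
= !(!(r && (t || !t)) && r || p) && !t   — De Morgan
= !(!r && r || p) && !t   — complement / identity
= !p && !t   — complement / identity

!p && !t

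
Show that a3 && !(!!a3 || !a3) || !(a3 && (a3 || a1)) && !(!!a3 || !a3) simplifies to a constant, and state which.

false

a3 && !(!!a3 || !a3) || !(a3 && (a3 || a1)) && !(!!a3 || !a3)
= a3 && !(!!a3 || !a3) || !a3 && !(!!a3 || !a3)   [absorption]
= !(!!a3 || !a3)   [distribution]
= !a3 && a3   [De Morgan]
= false   [complement]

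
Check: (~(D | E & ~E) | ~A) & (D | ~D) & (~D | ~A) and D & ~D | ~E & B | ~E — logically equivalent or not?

E1: (~(D | E & ~E) | ~A) & (D | ~D) & (~D | ~A)
    = (~D | ~A) & (D | ~D) & (~D | ~A)   [complement / identity]
    = (~D | ~A) & (~D | ~A)   [complement / identity]
    = ~D | ~A   [idempotence]
E2: D & ~D | ~E & B | ~E
    = D & ~D | ~E   [absorption]
    = ~E   [complement / identity]
These differ: at A=0, B=0, D=1, E=1, E1 = 1 but E2 = 0.

No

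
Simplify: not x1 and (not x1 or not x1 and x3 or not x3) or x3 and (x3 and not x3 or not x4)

not x1 or x3 and not x4

not x1 and (not x1 or not x1 and x3 or not x3) or x3 and (x3 and not x3 or not x4)
= not x1 and (not x1 or not x3) or x3 and (x3 and not x3 or not x4)   — absorption
= not x1 and (not x1 or not x3) or x3 and not x4   — complement / identity
= not x1 or x3 and not x4   — absorption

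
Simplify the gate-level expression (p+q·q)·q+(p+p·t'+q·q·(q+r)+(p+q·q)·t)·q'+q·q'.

p+q

(p+q·q)·q+(p+p·t'+q·q·(q+r)+(p+q·q)·t)·q'+q·q'
= (p+q·q)·q+(p+q·q·(q+r)+(p+q·q)·t)·q'+q·q'   [absorption]
= (p+q·q)·q+(p+q·q·(q+r)+(p+q·q)·t)·q'   [complement / identity]
= (p+q·q)·q+(p+q·q+(p+q·q)·t)·q'   [absorption]
= (p+q·q)·q+(p+q·q)·q'   [absorption]
= p+q·q   [distribution]
= p+q   [idempotence]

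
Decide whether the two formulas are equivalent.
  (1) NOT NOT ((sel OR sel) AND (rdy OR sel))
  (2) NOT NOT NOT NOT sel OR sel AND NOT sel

E1: NOT NOT ((sel OR sel) AND (rdy OR sel))
    = (sel OR sel) AND (rdy OR sel)
    = sel OR sel AND rdy
    = sel
E2: NOT NOT NOT NOT sel OR sel AND NOT sel
    = NOT NOT sel OR sel AND NOT sel
    = NOT NOT sel
    = sel
Both reduce to sel, so they are equivalent.

Yes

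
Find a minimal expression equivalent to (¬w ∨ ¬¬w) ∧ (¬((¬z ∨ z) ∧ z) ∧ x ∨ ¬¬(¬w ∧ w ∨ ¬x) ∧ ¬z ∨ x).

(¬w ∨ ¬¬w) ∧ (¬((¬z ∨ z) ∧ z) ∧ x ∨ ¬¬(¬w ∧ w ∨ ¬x) ∧ ¬z ∨ x)
= (¬w ∨ ¬¬w) ∧ (¬((¬z ∨ z) ∧ z) ∧ x ∨ (¬w ∧ w ∨ ¬x) ∧ ¬z ∨ x)   (double negation)
= (¬w ∨ w) ∧ (¬((¬z ∨ z) ∧ z) ∧ x ∨ (¬w ∧ w ∨ ¬x) ∧ ¬z ∨ x)   (double negation)
= ¬((¬z ∨ z) ∧ z) ∧ x ∨ (¬w ∧ w ∨ ¬x) ∧ ¬z ∨ x   (complement / identity)
= ¬((¬z ∨ z) ∧ z) ∧ x ∨ ¬x ∧ ¬z ∨ x   (complement / identity)
= ¬z ∧ x ∨ ¬x ∧ ¬z ∨ x   (complement / identity)
= ¬z ∨ x   (distribution)

¬z ∨ x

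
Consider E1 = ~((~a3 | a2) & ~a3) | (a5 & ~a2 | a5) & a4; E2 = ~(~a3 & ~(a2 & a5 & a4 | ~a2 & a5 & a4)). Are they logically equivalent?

Yes

E1: ~((~a3 | a2) & ~a3) | (a5 & ~a2 | a5) & a4
    = ~~a3 | (a5 & ~a2 | a5) & a4   (absorption)
    = a3 | (a5 & ~a2 | a5) & a4   (double negation)
    = a3 | a5 & a4   (absorption)
E2: ~(~a3 & ~(a2 & a5 & a4 | ~a2 & a5 & a4))
    = ~(~a3 & ~(a5 & a4))   (distribution)
    = a3 | a5 & a4   (De Morgan)
Both reduce to a3 | a5 & a4, so they are equivalent.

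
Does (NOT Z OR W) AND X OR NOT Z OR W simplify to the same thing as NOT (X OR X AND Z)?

E1: (NOT Z OR W) AND X OR NOT Z OR W
    = NOT Z OR W   (absorption)
E2: NOT (X OR X AND Z)
    = NOT X   (absorption)
These differ: at W=0, X=1, Z=0, E1 = 1 but E2 = 0.

No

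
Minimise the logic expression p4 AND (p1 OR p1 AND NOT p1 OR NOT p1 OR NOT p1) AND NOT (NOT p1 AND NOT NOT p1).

p4 AND (p1 OR p1 AND NOT p1 OR NOT p1 OR NOT p1) AND NOT (NOT p1 AND NOT NOT p1)
= p4 AND (p1 OR p1 AND NOT p1 OR NOT p1 OR NOT p1) AND (p1 OR NOT p1)   [De Morgan]
= p4 AND (p1 OR p1 AND NOT p1 OR NOT p1) AND (p1 OR NOT p1)   [idempotence]
= p4 AND (p1 OR NOT p1) AND (p1 OR NOT p1)   [complement / identity]
= p4 AND (p1 OR NOT p1)   [complement / identity]
= p4   [complement / identity]

p4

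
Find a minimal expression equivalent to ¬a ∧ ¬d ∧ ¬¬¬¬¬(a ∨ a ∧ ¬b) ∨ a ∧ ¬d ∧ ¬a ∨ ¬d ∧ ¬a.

¬d ∧ ¬a

¬a ∧ ¬d ∧ ¬¬¬¬¬(a ∨ a ∧ ¬b) ∨ a ∧ ¬d ∧ ¬a ∨ ¬d ∧ ¬a
= ¬a ∧ ¬d ∧ ¬¬¬¬¬a ∨ a ∧ ¬d ∧ ¬a ∨ ¬d ∧ ¬a   (absorption)
= ¬a ∧ ¬d ∧ ¬¬¬a ∨ a ∧ ¬d ∧ ¬a ∨ ¬d ∧ ¬a   (double negation)
= ¬a ∧ ¬d ∧ ¬a ∨ a ∧ ¬d ∧ ¬a ∨ ¬d ∧ ¬a   (double negation)
= ¬d ∧ ¬a ∨ ¬d ∧ ¬a   (distribution)
= ¬d ∧ ¬a   (idempotence)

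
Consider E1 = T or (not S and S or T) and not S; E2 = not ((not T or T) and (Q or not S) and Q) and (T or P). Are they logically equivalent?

E1: T or (not S and S or T) and not S
    = T or T and not S
    = T
E2: not ((not T or T) and (Q or not S) and Q) and (T or P)
    = not ((not T or T) and Q) and (T or P)
    = not Q and (T or P)
These differ: at P=1, Q=0, S=1, T=0, E1 = 0 but E2 = 1.

No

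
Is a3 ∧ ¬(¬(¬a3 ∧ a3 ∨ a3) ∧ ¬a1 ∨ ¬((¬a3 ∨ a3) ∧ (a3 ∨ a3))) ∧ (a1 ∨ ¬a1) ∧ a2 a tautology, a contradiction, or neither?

a3 ∧ ¬(¬(¬a3 ∧ a3 ∨ a3) ∧ ¬a1 ∨ ¬((¬a3 ∨ a3) ∧ (a3 ∨ a3))) ∧ (a1 ∨ ¬a1) ∧ a2
= a3 ∧ ¬(¬(¬a3 ∧ a3 ∨ a3) ∧ ¬a1 ∨ ¬((¬a3 ∨ a3) ∧ (a3 ∨ a3))) ∧ a2
= a3 ∧ ¬(¬(¬a3 ∧ a3 ∨ a3) ∧ ¬a1 ∨ ¬(¬a3 ∧ a3 ∨ a3)) ∧ a2
= a3 ∧ ¬¬(¬a3 ∧ a3 ∨ a3) ∧ a2
= a3 ∧ ¬¬a3 ∧ a2
= a3 ∧ a3 ∧ a2
= a3 ∧ a2
This depends on a2, a3, so it is not a constant.

neither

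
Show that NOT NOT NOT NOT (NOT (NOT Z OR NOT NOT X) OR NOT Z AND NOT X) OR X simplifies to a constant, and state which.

TRUE

NOT NOT NOT NOT (NOT (NOT Z OR NOT NOT X) OR NOT Z AND NOT X) OR X
= NOT NOT NOT NOT (Z AND NOT X OR NOT Z AND NOT X) OR X   (De Morgan)
= NOT NOT NOT NOT NOT X OR X   (distribution)
= NOT NOT NOT X OR X   (double negation)
= NOT X OR X   (double negation)
= TRUE   (complement)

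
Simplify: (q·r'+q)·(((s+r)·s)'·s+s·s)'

q·s'

(q·r'+q)·(((s+r)·s)'·s+s·s)'
= (q·r'+q)·(s'·s+s·s)'   (absorption)
= (q·r'+q)·s'   (distribution)
= q·s'   (absorption)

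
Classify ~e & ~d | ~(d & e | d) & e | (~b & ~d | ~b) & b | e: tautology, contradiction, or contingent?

contingent

~e & ~d | ~(d & e | d) & e | (~b & ~d | ~b) & b | e
= ~e & ~d | ~d & e | (~b & ~d | ~b) & b | e   — absorption
= ~d | (~b & ~d | ~b) & b | e   — distribution
= ~d | ~b & b | e   — absorption
= ~d | e   — complement / identity
This depends on d, e, so it is not a constant.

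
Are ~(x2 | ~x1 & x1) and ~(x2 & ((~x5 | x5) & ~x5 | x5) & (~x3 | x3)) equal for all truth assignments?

E1: ~(x2 | ~x1 & x1)
    = ~x2
E2: ~(x2 & ((~x5 | x5) & ~x5 | x5) & (~x3 | x3))
    = ~(x2 & (~x5 | x5) & (~x3 | x3))
    = ~(x2 & (~x3 | x3))
    = ~x2
Both reduce to ~x2, so they are equivalent.

Yes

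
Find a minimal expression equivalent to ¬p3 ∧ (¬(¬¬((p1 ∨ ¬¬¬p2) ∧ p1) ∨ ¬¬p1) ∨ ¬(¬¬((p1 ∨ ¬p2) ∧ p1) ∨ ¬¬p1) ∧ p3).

¬p3 ∧ ¬p1

¬p3 ∧ (¬(¬¬((p1 ∨ ¬¬¬p2) ∧ p1) ∨ ¬¬p1) ∨ ¬(¬¬((p1 ∨ ¬p2) ∧ p1) ∨ ¬¬p1) ∧ p3)
= ¬p3 ∧ (¬(¬¬((p1 ∨ ¬p2) ∧ p1) ∨ ¬¬p1) ∨ ¬(¬¬((p1 ∨ ¬p2) ∧ p1) ∨ ¬¬p1) ∧ p3)
= ¬p3 ∧ ¬(¬¬((p1 ∨ ¬p2) ∧ p1) ∨ ¬¬p1)
= ¬p3 ∧ ¬(¬¬p1 ∨ ¬¬p1)
= ¬p3 ∧ ¬¬¬p1
= ¬p3 ∧ ¬p1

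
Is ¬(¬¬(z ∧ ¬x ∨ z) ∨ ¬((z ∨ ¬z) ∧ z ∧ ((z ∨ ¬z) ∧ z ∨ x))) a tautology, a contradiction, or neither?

contradiction

¬(¬¬(z ∧ ¬x ∨ z) ∨ ¬((z ∨ ¬z) ∧ z ∧ ((z ∨ ¬z) ∧ z ∨ x)))
= ¬(¬¬z ∨ ¬((z ∨ ¬z) ∧ z ∧ ((z ∨ ¬z) ∧ z ∨ x)))   (absorption)
= ¬(¬¬z ∨ ¬((z ∨ ¬z) ∧ z))   (absorption)
= ¬(¬¬z ∨ ¬z)   (complement / identity)
= ¬z ∧ z   (De Morgan)
= False   (complement)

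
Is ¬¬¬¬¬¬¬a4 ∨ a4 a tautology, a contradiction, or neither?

tautology

¬¬¬¬¬¬¬a4 ∨ a4
= ¬¬¬¬¬a4 ∨ a4   — double negation
= ¬¬¬a4 ∨ a4   — double negation
= ¬a4 ∨ a4   — double negation
= True   — complement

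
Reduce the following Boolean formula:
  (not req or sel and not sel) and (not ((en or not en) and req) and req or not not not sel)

not req and not sel

(not req or sel and not sel) and (not ((en or not en) and req) and req or not not not sel)
= not req and (not ((en or not en) and req) and req or not not not sel)   — complement / identity
= not req and (not req and req or not not not sel)   — complement / identity
= not req and not not not sel   — complement / identity
= not req and not sel   — double negation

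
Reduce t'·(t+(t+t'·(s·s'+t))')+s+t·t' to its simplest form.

t'·(t+(t+t'·(s·s'+t))')+s+t·t'
= t'·(t+(t+t'·(s·s'+t))')+s
= t'·(t+(t+t'·t)')+s
= t'·(t+t')+s
= t'+s

t'+s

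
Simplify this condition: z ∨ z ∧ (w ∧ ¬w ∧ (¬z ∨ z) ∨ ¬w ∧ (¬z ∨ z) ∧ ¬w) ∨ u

z ∨ z ∧ (w ∧ ¬w ∧ (¬z ∨ z) ∨ ¬w ∧ (¬z ∨ z) ∧ ¬w) ∨ u
= z ∨ z ∧ ¬w ∧ (¬z ∨ z) ∨ u   [distribution]
= z ∨ z ∧ ¬w ∨ u   [complement / identity]
= z ∨ u   [absorption]

z ∨ u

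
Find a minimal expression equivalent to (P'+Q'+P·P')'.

P·Q

(P'+Q'+P·P')'
= (P'+Q')'
= P·Q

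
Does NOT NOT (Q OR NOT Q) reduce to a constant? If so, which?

NOT NOT (Q OR NOT Q)
= Q OR NOT Q   [double negation]
= TRUE   [complement]

yes, True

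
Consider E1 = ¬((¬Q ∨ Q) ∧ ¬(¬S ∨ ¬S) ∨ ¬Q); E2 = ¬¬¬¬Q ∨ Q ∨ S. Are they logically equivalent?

E1: ¬((¬Q ∨ Q) ∧ ¬(¬S ∨ ¬S) ∨ ¬Q)
    = ¬((¬Q ∨ Q) ∧ ¬¬S ∨ ¬Q)   [idempotence]
    = ¬(¬¬S ∨ ¬Q)   [complement / identity]
    = ¬S ∧ Q   [De Morgan]
E2: ¬¬¬¬Q ∨ Q ∨ S
    = ¬¬Q ∨ Q ∨ S   [double negation]
    = Q ∨ Q ∨ S   [double negation]
    = Q ∨ S   [idempotence]
These differ: at Q=0, S=1, E1 = 0 but E2 = 1.

No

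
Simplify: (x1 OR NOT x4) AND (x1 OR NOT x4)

NOT x4 OR x1

(x1 OR NOT x4) AND (x1 OR NOT x4)
= NOT x4 AND NOT x4 OR x1   — distribution
= NOT x4 OR x1   — idempotence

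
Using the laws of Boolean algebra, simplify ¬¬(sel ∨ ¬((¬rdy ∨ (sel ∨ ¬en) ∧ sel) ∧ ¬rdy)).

sel ∨ rdy

¬¬(sel ∨ ¬((¬rdy ∨ (sel ∨ ¬en) ∧ sel) ∧ ¬rdy))
= ¬¬(sel ∨ ¬((¬rdy ∨ sel) ∧ ¬rdy))   — absorption
= ¬¬(sel ∨ ¬¬rdy)   — absorption
= ¬¬(sel ∨ rdy)   — double negation
= sel ∨ rdy   — double negation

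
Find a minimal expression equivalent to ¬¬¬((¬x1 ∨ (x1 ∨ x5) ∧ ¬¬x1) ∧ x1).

¬¬¬((¬x1 ∨ (x1 ∨ x5) ∧ ¬¬x1) ∧ x1)
= ¬¬¬((¬x1 ∨ (x1 ∨ x5) ∧ x1) ∧ x1)   — double negation
= ¬¬¬((¬x1 ∨ x1) ∧ x1)   — absorption
= ¬¬¬x1   — complement / identity
= ¬x1   — double negation

¬x1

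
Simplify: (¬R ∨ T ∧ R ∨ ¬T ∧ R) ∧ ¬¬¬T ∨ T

(¬R ∨ T ∧ R ∨ ¬T ∧ R) ∧ ¬¬¬T ∨ T
= (¬R ∨ R) ∧ ¬¬¬T ∨ T   (distribution)
= ¬¬¬T ∨ T   (complement / identity)
= ¬T ∨ T   (double negation)
= True   (complement)

True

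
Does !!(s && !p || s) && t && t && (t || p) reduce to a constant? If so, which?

no

!!(s && !p || s) && t && t && (t || p)
= !!s && t && t && (t || p)
= !!s && t && t
= !!s && t
= s && t
This depends on s, t, so it is not a constant.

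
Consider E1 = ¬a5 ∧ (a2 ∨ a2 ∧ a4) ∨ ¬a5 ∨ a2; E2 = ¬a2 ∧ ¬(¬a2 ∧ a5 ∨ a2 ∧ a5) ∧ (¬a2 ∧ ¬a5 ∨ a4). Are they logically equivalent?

No

E1: ¬a5 ∧ (a2 ∨ a2 ∧ a4) ∨ ¬a5 ∨ a2
    = ¬a5 ∧ a2 ∨ ¬a5 ∨ a2
    = ¬a5 ∨ a2
E2: ¬a2 ∧ ¬(¬a2 ∧ a5 ∨ a2 ∧ a5) ∧ (¬a2 ∧ ¬a5 ∨ a4)
    = ¬a2 ∧ ¬a5 ∧ (¬a2 ∧ ¬a5 ∨ a4)
    = ¬a2 ∧ ¬a5
These differ: at a2=1, a4=0, a5=0, E1 = 1 but E2 = 0.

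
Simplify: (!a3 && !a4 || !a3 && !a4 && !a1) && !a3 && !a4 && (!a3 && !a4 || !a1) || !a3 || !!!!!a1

!a3 || !a1

(!a3 && !a4 || !a3 && !a4 && !a1) && !a3 && !a4 && (!a3 && !a4 || !a1) || !a3 || !!!!!a1
= (!a3 && !a4 || !a3 && !a4 && !a1) && !a3 && !a4 || !a3 || !!!!!a1   — absorption
= (!a3 && !a4 || !a3 && !a4 && !a1) && !a3 && !a4 || !a3 || !!!a1   — double negation
= !a3 && !a4 && !a3 && !a4 || !a3 || !!!a1   — absorption
= !a3 && !a4 || !a3 || !!!a1   — idempotence
= !a3 || !!!a1   — absorption
= !a3 || !a1   — double negation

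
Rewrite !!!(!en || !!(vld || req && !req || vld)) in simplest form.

!!!(!en || !!(vld || req && !req || vld))
= !!!(!en || !!(vld || vld))   — complement / identity
= !!!(!en || !!vld)   — idempotence
= !!(en && !vld)   — De Morgan
= en && !vld   — double negation

en && !vld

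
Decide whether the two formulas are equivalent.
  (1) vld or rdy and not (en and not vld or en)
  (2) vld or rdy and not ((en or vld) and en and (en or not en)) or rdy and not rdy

Yes

E1: vld or rdy and not (en and not vld or en)
    = vld or rdy and not en
E2: vld or rdy and not ((en or vld) and en and (en or not en)) or rdy and not rdy
    = vld or rdy and not ((en or vld) and en) or rdy and not rdy
    = vld or rdy and not ((en or vld) and en)
    = vld or rdy and not en
Both reduce to vld or rdy and not en, so they are equivalent.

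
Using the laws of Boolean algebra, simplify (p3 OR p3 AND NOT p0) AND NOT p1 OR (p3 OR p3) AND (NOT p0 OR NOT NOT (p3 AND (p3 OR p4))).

(p3 OR p3 AND NOT p0) AND NOT p1 OR (p3 OR p3) AND (NOT p0 OR NOT NOT (p3 AND (p3 OR p4)))
= (p3 OR p3 AND NOT p0) AND NOT p1 OR (p3 OR p3) AND (NOT p0 OR p3 AND (p3 OR p4))   (double negation)
= (p3 OR p3 AND NOT p0) AND NOT p1 OR (p3 OR p3) AND (NOT p0 OR p3)   (absorption)
= (p3 OR p3 AND NOT p0) AND NOT p1 OR p3 OR p3 AND NOT p0   (distribution)
= p3 OR p3 AND NOT p0   (absorption)
= p3   (absorption)

p3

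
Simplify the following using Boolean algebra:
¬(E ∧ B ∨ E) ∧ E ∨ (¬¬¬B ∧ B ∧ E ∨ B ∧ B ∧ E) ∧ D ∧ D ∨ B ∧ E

¬(E ∧ B ∨ E) ∧ E ∨ (¬¬¬B ∧ B ∧ E ∨ B ∧ B ∧ E) ∧ D ∧ D ∨ B ∧ E
= ¬E ∧ E ∨ (¬¬¬B ∧ B ∧ E ∨ B ∧ B ∧ E) ∧ D ∧ D ∨ B ∧ E   [absorption]
= ¬E ∧ E ∨ (¬B ∧ B ∧ E ∨ B ∧ B ∧ E) ∧ D ∧ D ∨ B ∧ E   [double negation]
= ¬E ∧ E ∨ (¬B ∧ B ∧ E ∨ B ∧ B ∧ E) ∧ D ∨ B ∧ E   [idempotence]
= ¬E ∧ E ∨ B ∧ E ∧ D ∨ B ∧ E   [distribution]
= B ∧ E ∧ D ∨ B ∧ E   [complement / identity]
= B ∧ E   [absorption]

B ∧ E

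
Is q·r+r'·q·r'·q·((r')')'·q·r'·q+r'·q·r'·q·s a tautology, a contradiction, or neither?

q·r+r'·q·r'·q·((r')')'·q·r'·q+r'·q·r'·q·s
= q·r+(((r')')'·q·r'·q+s)·r'·q·r'·q   (distribution)
= q·r+(r'·q·r'·q+s)·r'·q·r'·q   (double negation)
= q·r+r'·q·r'·q   (absorption)
= q·r+r'·q   (idempotence)
= q   (distribution)
This depends on q, so it is not a constant.

neither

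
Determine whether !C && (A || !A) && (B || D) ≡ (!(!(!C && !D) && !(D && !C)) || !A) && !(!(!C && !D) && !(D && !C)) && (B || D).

E1: !C && (A || !A) && (B || D)
    = !C && (B || D)   [complement / identity]
E2: (!(!(!C && !D) && !(D && !C)) || !A) && !(!(!C && !D) && !(D && !C)) && (B || D)
    = !(!(!C && !D) && !(D && !C)) && (B || D)   [absorption]
    = (!C && !D || D && !C) && (B || D)   [De Morgan]
    = !C && (B || D)   [distribution]
Both reduce to !C && (B || D), so they are equivalent.

Yes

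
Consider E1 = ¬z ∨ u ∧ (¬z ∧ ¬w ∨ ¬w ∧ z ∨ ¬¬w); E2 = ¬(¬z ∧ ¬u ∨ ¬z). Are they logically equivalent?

E1: ¬z ∨ u ∧ (¬z ∧ ¬w ∨ ¬w ∧ z ∨ ¬¬w)
    = ¬z ∨ u ∧ (¬z ∧ ¬w ∨ ¬w ∧ z ∨ w)
    = ¬z ∨ u ∧ (¬w ∨ w)
    = ¬z ∨ u
E2: ¬(¬z ∧ ¬u ∨ ¬z)
    = ¬¬z
    = z
These differ: at u=0, w=1, z=0, E1 = 1 but E2 = 0.

No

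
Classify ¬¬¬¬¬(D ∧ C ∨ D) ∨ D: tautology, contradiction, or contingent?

tautology

¬¬¬¬¬(D ∧ C ∨ D) ∨ D
= ¬¬¬(D ∧ C ∨ D) ∨ D   — double negation
= ¬¬¬D ∨ D   — absorption
= ¬D ∨ D   — double negation
= True   — complement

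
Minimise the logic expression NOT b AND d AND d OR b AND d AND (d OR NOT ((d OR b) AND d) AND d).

NOT b AND d AND d OR b AND d AND (d OR NOT ((d OR b) AND d) AND d)
= NOT b AND d AND d OR b AND d AND (d OR NOT d AND d)   — absorption
= NOT b AND d AND d OR b AND d AND d   — complement / identity
= d AND d   — distribution
= d   — idempotence

d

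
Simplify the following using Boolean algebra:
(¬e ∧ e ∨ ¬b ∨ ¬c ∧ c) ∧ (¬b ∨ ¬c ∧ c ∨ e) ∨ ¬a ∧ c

¬b ∨ ¬a ∧ c

(¬e ∧ e ∨ ¬b ∨ ¬c ∧ c) ∧ (¬b ∨ ¬c ∧ c ∨ e) ∨ ¬a ∧ c
= (¬b ∨ ¬c ∧ c) ∧ (¬b ∨ ¬c ∧ c ∨ e) ∨ ¬a ∧ c   — complement / identity
= ¬b ∨ ¬c ∧ c ∨ ¬a ∧ c   — absorption
= ¬b ∨ ¬a ∧ c   — complement / identity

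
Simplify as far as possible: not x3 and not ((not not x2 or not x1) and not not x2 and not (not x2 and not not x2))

not x3 and not ((not not x2 or not x1) and not not x2 and not (not x2 and not not x2))
= not x3 and not ((not not x2 or not x1) and not not x2 and (x2 or not x2))
= not x3 and not ((not not x2 or not x1) and not not x2)
= not x3 and not not not x2
= not x3 and not x2

not x3 and not x2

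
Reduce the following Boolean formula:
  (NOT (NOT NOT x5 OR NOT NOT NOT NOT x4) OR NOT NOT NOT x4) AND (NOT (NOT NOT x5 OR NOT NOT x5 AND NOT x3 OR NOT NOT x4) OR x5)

NOT x4

(NOT (NOT NOT x5 OR NOT NOT NOT NOT x4) OR NOT NOT NOT x4) AND (NOT (NOT NOT x5 OR NOT NOT x5 AND NOT x3 OR NOT NOT x4) OR x5)
= (NOT (NOT NOT x5 OR NOT NOT x4) OR NOT NOT NOT x4) AND (NOT (NOT NOT x5 OR NOT NOT x5 AND NOT x3 OR NOT NOT x4) OR x5)   [double negation]
= (NOT (NOT NOT x5 OR NOT NOT x4) OR NOT x4) AND (NOT (NOT NOT x5 OR NOT NOT x5 AND NOT x3 OR NOT NOT x4) OR x5)   [double negation]
= (NOT (NOT NOT x5 OR NOT NOT x4) OR NOT x4) AND (NOT (NOT NOT x5 OR NOT NOT x4) OR x5)   [absorption]
= NOT (NOT NOT x5 OR NOT NOT x4) OR NOT x4 AND x5   [distribution]
= NOT x5 AND NOT x4 OR NOT x4 AND x5   [De Morgan]
= NOT x4   [distribution]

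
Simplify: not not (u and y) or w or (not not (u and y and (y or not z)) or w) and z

u and y or w

not not (u and y) or w or (not not (u and y and (y or not z)) or w) and z
= not not (u and y) or w or (not not (u and y) or w) and z   — absorption
= not not (u and y) or w   — absorption
= u and y or w   — double negation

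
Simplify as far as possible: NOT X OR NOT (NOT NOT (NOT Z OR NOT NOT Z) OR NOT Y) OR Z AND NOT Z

NOT X

NOT X OR NOT (NOT NOT (NOT Z OR NOT NOT Z) OR NOT Y) OR Z AND NOT Z
= NOT X OR NOT (NOT Z OR NOT NOT Z) AND Y OR Z AND NOT Z   — De Morgan
= NOT X OR Z AND NOT Z AND Y OR Z AND NOT Z   — De Morgan
= NOT X OR Z AND NOT Z   — absorption
= NOT X   — complement / identity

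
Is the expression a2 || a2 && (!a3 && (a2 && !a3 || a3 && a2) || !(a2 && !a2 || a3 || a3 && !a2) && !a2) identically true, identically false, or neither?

a2 || a2 && (!a3 && (a2 && !a3 || a3 && a2) || !(a2 && !a2 || a3 || a3 && !a2) && !a2)
= a2 || a2 && (!a3 && (a2 && !a3 || a3 && a2) || !(a3 || a3 && !a2) && !a2)   — complement / identity
= a2 || a2 && (!a3 && a2 || !(a3 || a3 && !a2) && !a2)   — distribution
= a2 || a2 && (!a3 && a2 || !a3 && !a2)   — absorption
= a2 || a2 && !a3   — distribution
= a2   — absorption
This depends on a2, so it is not a constant.

neither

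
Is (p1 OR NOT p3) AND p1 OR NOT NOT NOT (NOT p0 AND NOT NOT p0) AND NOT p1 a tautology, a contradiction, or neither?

tautology

(p1 OR NOT p3) AND p1 OR NOT NOT NOT (NOT p0 AND NOT NOT p0) AND NOT p1
= p1 OR NOT NOT NOT (NOT p0 AND NOT NOT p0) AND NOT p1   [absorption]
= p1 OR NOT (NOT p0 AND NOT NOT p0) AND NOT p1   [double negation]
= p1 OR (p0 OR NOT p0) AND NOT p1   [De Morgan]
= p1 OR NOT p1   [complement / identity]
= TRUE   [complement]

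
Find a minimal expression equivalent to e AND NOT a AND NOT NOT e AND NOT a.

e AND NOT a AND NOT NOT e AND NOT a
= e AND NOT a AND e AND NOT a   — double negation
= e AND NOT a   — idempotence

e AND NOT a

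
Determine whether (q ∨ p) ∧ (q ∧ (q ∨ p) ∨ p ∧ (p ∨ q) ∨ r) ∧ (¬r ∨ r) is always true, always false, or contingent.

(q ∨ p) ∧ (q ∧ (q ∨ p) ∨ p ∧ (p ∨ q) ∨ r) ∧ (¬r ∨ r)
= (q ∨ p) ∧ (q ∧ (q ∨ p) ∨ p ∨ r) ∧ (¬r ∨ r)   [absorption]
= (q ∨ p) ∧ (q ∨ p ∨ r) ∧ (¬r ∨ r)   [absorption]
= (q ∨ p) ∧ (¬r ∨ r)   [absorption]
= q ∨ p   [complement / identity]
This depends on p, q, so it is not a constant.

contingent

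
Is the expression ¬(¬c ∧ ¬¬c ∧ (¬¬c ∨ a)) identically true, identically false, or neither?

identically true

¬(¬c ∧ ¬¬c ∧ (¬¬c ∨ a))
= ¬(¬c ∧ ¬¬c)   (absorption)
= c ∨ ¬c   (De Morgan)
= True   (complement)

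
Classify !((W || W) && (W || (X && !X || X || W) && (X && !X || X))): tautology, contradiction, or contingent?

contingent

!((W || W) && (W || (X && !X || X || W) && (X && !X || X)))
= !((W || W) && (W || X && !X || X))   [absorption]
= !((W || W) && (W || X))   [complement / identity]
= !(W && X || W)   [distribution]
= !W   [absorption]
This depends on W, so it is not a constant.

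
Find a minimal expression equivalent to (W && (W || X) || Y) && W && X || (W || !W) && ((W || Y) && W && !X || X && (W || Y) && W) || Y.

(W && (W || X) || Y) && W && X || (W || !W) && ((W || Y) && W && !X || X && (W || Y) && W) || Y
= (W && (W || X) || Y) && W && X || (W || Y) && W && !X || X && (W || Y) && W || Y   — complement / identity
= (W || Y) && W && X || (W || Y) && W && !X || X && (W || Y) && W || Y   — absorption
= (W || Y) && W && X || (W || Y) && W || Y   — distribution
= (W || Y) && W || Y   — absorption
= W || Y   — absorption

W || Y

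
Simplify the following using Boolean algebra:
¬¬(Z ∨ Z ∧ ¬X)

¬¬(Z ∨ Z ∧ ¬X)
= ¬¬Z
= Z

Z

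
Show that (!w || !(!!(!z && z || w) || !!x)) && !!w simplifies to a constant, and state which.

(!w || !(!!(!z && z || w) || !!x)) && !!w
= (!w || !(!!w || !!x)) && !!w   [complement / identity]
= (!w || !(!!w || !!x)) && w   [double negation]
= (!w || !w && !x) && w   [De Morgan]
= !w && w   [absorption]
= false   [complement]

false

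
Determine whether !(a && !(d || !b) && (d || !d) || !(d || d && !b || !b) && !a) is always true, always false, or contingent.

!(a && !(d || !b) && (d || !d) || !(d || d && !b || !b) && !a)
= !(a && !(d || !b) || !(d || d && !b || !b) && !a)
= !(a && !(d || !b) || !(d || !b) && !a)
= !!(d || !b)
= d || !b
This depends on b, d, so it is not a constant.

contingent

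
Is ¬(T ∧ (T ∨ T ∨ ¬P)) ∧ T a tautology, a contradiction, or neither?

contradiction

¬(T ∧ (T ∨ T ∨ ¬P)) ∧ T
= ¬(T ∧ (T ∨ ¬P)) ∧ T   (idempotence)
= ¬T ∧ T   (absorption)
= False   (complement)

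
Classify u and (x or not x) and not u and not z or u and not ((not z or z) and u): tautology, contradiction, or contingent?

contradiction

u and (x or not x) and not u and not z or u and not ((not z or z) and u)
= u and not u and not z or u and not ((not z or z) and u)   (complement / identity)
= u and not u and not z or u and not u   (complement / identity)
= u and not u   (absorption)
= False   (complement)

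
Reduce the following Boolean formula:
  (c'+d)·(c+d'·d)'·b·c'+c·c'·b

(c'+d)·(c+d'·d)'·b·c'+c·c'·b
= (c'+d)·c'·b·c'+c·c'·b   — complement / identity
= c'·b·c'+c·c'·b   — absorption
= c'·b   — distribution

c'·b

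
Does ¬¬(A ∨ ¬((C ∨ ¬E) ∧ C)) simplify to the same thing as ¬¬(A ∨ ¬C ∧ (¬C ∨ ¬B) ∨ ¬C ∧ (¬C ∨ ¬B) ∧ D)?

E1: ¬¬(A ∨ ¬((C ∨ ¬E) ∧ C))
    = A ∨ ¬((C ∨ ¬E) ∧ C)
    = A ∨ ¬C
E2: ¬¬(A ∨ ¬C ∧ (¬C ∨ ¬B) ∨ ¬C ∧ (¬C ∨ ¬B) ∧ D)
    = ¬¬(A ∨ ¬C ∧ (¬C ∨ ¬B))
    = ¬¬(A ∨ ¬C)
    = A ∨ ¬C
Both reduce to A ∨ ¬C, so they are equivalent.

Yes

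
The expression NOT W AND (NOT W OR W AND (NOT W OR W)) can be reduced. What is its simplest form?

NOT W AND (NOT W OR W AND (NOT W OR W))
= NOT W AND (NOT W OR W)
= NOT W

NOT W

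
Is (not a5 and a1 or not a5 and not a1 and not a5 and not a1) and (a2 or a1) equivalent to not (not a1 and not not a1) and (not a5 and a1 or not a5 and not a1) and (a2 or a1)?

E1: (not a5 and a1 or not a5 and not a1 and not a5 and not a1) and (a2 or a1)
    = (not a5 and a1 or not a5 and not a1) and (a2 or a1)
    = not a5 and (a2 or a1)
E2: not (not a1 and not not a1) and (not a5 and a1 or not a5 and not a1) and (a2 or a1)
    = (a1 or not a1) and (not a5 and a1 or not a5 and not a1) and (a2 or a1)
    = (not a5 and a1 or not a5 and not a1) and (a2 or a1)
    = not a5 and (a2 or a1)
Both reduce to not a5 and (a2 or a1), so they are equivalent.

Yes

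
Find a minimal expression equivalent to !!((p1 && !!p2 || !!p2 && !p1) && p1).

p2 && p1

!!((p1 && !!p2 || !!p2 && !p1) && p1)
= !!(!!p2 && p1)   (distribution)
= !!p2 && p1   (double negation)
= p2 && p1   (double negation)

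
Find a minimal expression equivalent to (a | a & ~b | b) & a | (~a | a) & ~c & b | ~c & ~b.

a | ~c

(a | a & ~b | b) & a | (~a | a) & ~c & b | ~c & ~b
= (a | a & ~b | b) & a | ~c & b | ~c & ~b   (complement / identity)
= (a | b) & a | ~c & b | ~c & ~b   (absorption)
= a | ~c & b | ~c & ~b   (absorption)
= a | ~c & (b | ~b)   (distribution)
= a | ~c   (complement / identity)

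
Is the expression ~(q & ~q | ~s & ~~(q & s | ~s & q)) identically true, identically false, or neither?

neither

~(q & ~q | ~s & ~~(q & s | ~s & q))
= ~(~s & ~~(q & s | ~s & q))   (complement / identity)
= s | ~(q & s | ~s & q)   (De Morgan)
= s | ~q   (distribution)
This depends on q, s, so it is not a constant.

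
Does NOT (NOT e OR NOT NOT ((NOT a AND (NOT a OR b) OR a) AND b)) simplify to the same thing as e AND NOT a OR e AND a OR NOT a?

E1: NOT (NOT e OR NOT NOT ((NOT a AND (NOT a OR b) OR a) AND b))
    = NOT (NOT e OR NOT NOT ((NOT a OR a) AND b))   (absorption)
    = NOT (NOT e OR NOT NOT b)   (complement / identity)
    = e AND NOT b   (De Morgan)
E2: e AND NOT a OR e AND a OR NOT a
    = e OR NOT a   (distribution)
These differ: at a=0, b=0, e=0, E1 = 0 but E2 = 1.

No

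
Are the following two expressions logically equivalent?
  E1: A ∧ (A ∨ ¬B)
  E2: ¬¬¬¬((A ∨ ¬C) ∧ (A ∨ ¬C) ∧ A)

E1: A ∧ (A ∨ ¬B)
    = A   — absorption
E2: ¬¬¬¬((A ∨ ¬C) ∧ (A ∨ ¬C) ∧ A)
    = ¬¬((A ∨ ¬C) ∧ (A ∨ ¬C) ∧ A)   — double negation
    = ¬¬((A ∨ ¬C) ∧ A)   — idempotence
    = ¬¬A   — absorption
    = A   — double negation
Both reduce to A, so they are equivalent.

Yes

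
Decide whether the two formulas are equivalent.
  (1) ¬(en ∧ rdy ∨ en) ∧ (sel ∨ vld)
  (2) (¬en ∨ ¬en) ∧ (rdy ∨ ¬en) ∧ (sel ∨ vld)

E1: ¬(en ∧ rdy ∨ en) ∧ (sel ∨ vld)
    = ¬en ∧ (sel ∨ vld)   [absorption]
E2: (¬en ∨ ¬en) ∧ (rdy ∨ ¬en) ∧ (sel ∨ vld)
    = (¬en ∨ ¬en ∧ rdy) ∧ (sel ∨ vld)   [distribution]
    = ¬en ∧ (sel ∨ vld)   [absorption]
Both reduce to ¬en ∧ (sel ∨ vld), so they are equivalent.

Yes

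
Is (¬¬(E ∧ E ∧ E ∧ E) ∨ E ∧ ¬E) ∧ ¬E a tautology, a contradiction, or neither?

(¬¬(E ∧ E ∧ E ∧ E) ∨ E ∧ ¬E) ∧ ¬E
= (¬¬(E ∧ E) ∨ E ∧ ¬E) ∧ ¬E
= (E ∧ E ∨ E ∧ ¬E) ∧ ¬E
= E ∧ ¬E
= False

contradiction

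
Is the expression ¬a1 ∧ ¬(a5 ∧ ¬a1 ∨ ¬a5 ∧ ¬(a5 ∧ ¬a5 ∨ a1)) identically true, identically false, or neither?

identically false

¬a1 ∧ ¬(a5 ∧ ¬a1 ∨ ¬a5 ∧ ¬(a5 ∧ ¬a5 ∨ a1))
= ¬a1 ∧ ¬(a5 ∧ ¬a1 ∨ ¬a5 ∧ ¬a1)   — complement / identity
= ¬a1 ∧ ¬¬a1   — distribution
= ¬a1 ∧ a1   — double negation
= False   — complement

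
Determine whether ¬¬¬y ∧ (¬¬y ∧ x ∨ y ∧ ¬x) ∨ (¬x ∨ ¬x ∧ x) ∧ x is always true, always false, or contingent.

¬¬¬y ∧ (¬¬y ∧ x ∨ y ∧ ¬x) ∨ (¬x ∨ ¬x ∧ x) ∧ x
= ¬¬¬y ∧ (y ∧ x ∨ y ∧ ¬x) ∨ (¬x ∨ ¬x ∧ x) ∧ x
= ¬¬¬y ∧ y ∨ (¬x ∨ ¬x ∧ x) ∧ x
= ¬y ∧ y ∨ (¬x ∨ ¬x ∧ x) ∧ x
= ¬y ∧ y ∨ ¬x ∧ x
= ¬y ∧ y
= False

always false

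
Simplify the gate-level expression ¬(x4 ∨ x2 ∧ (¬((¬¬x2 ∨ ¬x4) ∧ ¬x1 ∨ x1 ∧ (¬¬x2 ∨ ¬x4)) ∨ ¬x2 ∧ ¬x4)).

¬x4

¬(x4 ∨ x2 ∧ (¬((¬¬x2 ∨ ¬x4) ∧ ¬x1 ∨ x1 ∧ (¬¬x2 ∨ ¬x4)) ∨ ¬x2 ∧ ¬x4))
= ¬(x4 ∨ x2 ∧ (¬(¬¬x2 ∨ ¬x4) ∨ ¬x2 ∧ ¬x4))   — distribution
= ¬(x4 ∨ x2 ∧ (¬x2 ∧ x4 ∨ ¬x2 ∧ ¬x4))   — De Morgan
= ¬(x4 ∨ x2 ∧ ¬x2)   — distribution
= ¬x4   — complement / identity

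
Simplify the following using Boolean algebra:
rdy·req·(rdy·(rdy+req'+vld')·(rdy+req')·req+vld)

rdy·req·(rdy·(rdy+req'+vld')·(rdy+req')·req+vld)
= rdy·req·(rdy·(rdy+req')·req+vld)   (absorption)
= rdy·req·(rdy·req+vld)   (absorption)
= rdy·req   (absorption)

rdy·req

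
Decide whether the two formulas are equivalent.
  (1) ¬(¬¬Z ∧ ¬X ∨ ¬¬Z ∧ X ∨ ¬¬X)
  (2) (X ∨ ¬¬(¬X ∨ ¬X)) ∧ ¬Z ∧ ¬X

Yes

E1: ¬(¬¬Z ∧ ¬X ∨ ¬¬Z ∧ X ∨ ¬¬X)
    = ¬(¬¬Z ∨ ¬¬X)
    = ¬Z ∧ ¬X
E2: (X ∨ ¬¬(¬X ∨ ¬X)) ∧ ¬Z ∧ ¬X
    = (X ∨ ¬¬¬X) ∧ ¬Z ∧ ¬X
    = (X ∨ ¬X) ∧ ¬Z ∧ ¬X
    = ¬Z ∧ ¬X
Both reduce to ¬Z ∧ ¬X, so they are equivalent.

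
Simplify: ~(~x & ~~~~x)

~(~x & ~~~~x)
= ~(~x & ~~x)   — double negation
= x | ~x   — De Morgan
= 1   — complement

1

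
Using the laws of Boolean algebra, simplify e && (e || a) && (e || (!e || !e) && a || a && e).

e

e && (e || a) && (e || (!e || !e) && a || a && e)
= e && (e || a) && (e || !e && a || a && e)   [idempotence]
= e && (e || a) && (e || a)   [distribution]
= e && (e || a)   [idempotence]
= e   [absorption]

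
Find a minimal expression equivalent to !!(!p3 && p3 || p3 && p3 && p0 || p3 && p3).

p3

!!(!p3 && p3 || p3 && p3 && p0 || p3 && p3)
= !p3 && p3 || p3 && p3 && p0 || p3 && p3   [double negation]
= !p3 && p3 || p3 && p3   [absorption]
= p3   [distribution]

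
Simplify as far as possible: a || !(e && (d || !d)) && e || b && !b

a || !(e && (d || !d)) && e || b && !b
= a || !e && e || b && !b
= a || !e && e
= a

a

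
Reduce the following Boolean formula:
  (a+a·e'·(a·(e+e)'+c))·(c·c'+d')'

(a+a·e'·(a·(e+e)'+c))·(c·c'+d')'
= (a+a·e'·(a·e'+c))·(c·c'+d')'
= (a+a·e'·(a·e'+c))·(d')'
= (a+a·e')·(d')'
= a·(d')'
= a·d

a·d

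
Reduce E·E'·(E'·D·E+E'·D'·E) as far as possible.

E·E'·(E'·D·E+E'·D'·E)
= E·E'·(D·E+D'·E)·E'   — distribution
= E·E'·E·E'   — distribution
= E·E'   — idempotence
= 0   — complement

0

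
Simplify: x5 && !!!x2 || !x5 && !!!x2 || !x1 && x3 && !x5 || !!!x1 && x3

x5 && !!!x2 || !x5 && !!!x2 || !x1 && x3 && !x5 || !!!x1 && x3
= x5 && !!!x2 || !x5 && !!!x2 || !x1 && x3 && !x5 || !x1 && x3
= !!!x2 || !x1 && x3 && !x5 || !x1 && x3
= !!!x2 || !x1 && x3
= !x2 || !x1 && x3

!x2 || !x1 && x3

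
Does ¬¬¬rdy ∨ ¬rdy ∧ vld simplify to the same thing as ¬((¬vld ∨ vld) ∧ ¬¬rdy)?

E1: ¬¬¬rdy ∨ ¬rdy ∧ vld
    = ¬rdy ∨ ¬rdy ∧ vld   (double negation)
    = ¬rdy   (absorption)
E2: ¬((¬vld ∨ vld) ∧ ¬¬rdy)
    = ¬¬¬rdy   (complement / identity)
    = ¬rdy   (double negation)
Both reduce to ¬rdy, so they are equivalent.

Yes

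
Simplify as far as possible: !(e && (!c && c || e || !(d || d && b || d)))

!(e && (!c && c || e || !(d || d && b || d)))
= !(e && (e || !(d || d && b || d)))   — complement / identity
= !(e && (e || !(d || d)))   — absorption
= !(e && (e || !d))   — idempotence
= !e   — absorption

!e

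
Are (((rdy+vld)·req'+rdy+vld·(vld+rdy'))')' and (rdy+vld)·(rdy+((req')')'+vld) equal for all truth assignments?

E1: (((rdy+vld)·req'+rdy+vld·(vld+rdy'))')'
    = (rdy+vld)·req'+rdy+vld·(vld+rdy')   [double negation]
    = (rdy+vld)·req'+rdy+vld   [absorption]
    = rdy+vld   [absorption]
E2: (rdy+vld)·(rdy+((req')')'+vld)
    = rdy·(rdy+((req')')')+vld   [distribution]
    = rdy·(rdy+req')+vld   [double negation]
    = rdy+vld   [absorption]
Both reduce to rdy+vld, so they are equivalent.

Yes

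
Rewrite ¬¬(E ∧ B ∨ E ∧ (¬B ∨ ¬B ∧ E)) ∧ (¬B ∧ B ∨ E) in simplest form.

¬¬(E ∧ B ∨ E ∧ (¬B ∨ ¬B ∧ E)) ∧ (¬B ∧ B ∨ E)
= ¬¬(E ∧ B ∨ E ∧ ¬B) ∧ (¬B ∧ B ∨ E)   — absorption
= (E ∧ B ∨ E ∧ ¬B) ∧ (¬B ∧ B ∨ E)   — double negation
= E ∧ (¬B ∧ B ∨ E)   — distribution
= E ∧ E   — complement / identity
= E   — idempotence

E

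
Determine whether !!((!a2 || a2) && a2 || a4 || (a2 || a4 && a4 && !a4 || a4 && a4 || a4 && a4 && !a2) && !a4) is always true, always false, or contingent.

contingent

!!((!a2 || a2) && a2 || a4 || (a2 || a4 && a4 && !a4 || a4 && a4 || a4 && a4 && !a2) && !a4)
= !!((!a2 || a2) && a2 || a4 || (a2 || a4 && a4 && !a4 || a4 && a4) && !a4)   (absorption)
= !!((!a2 || a2) && a2 || a4 || (a2 || a4 && !a4 || a4 && a4) && !a4)   (idempotence)
= !!(a2 || a4 || (a2 || a4 && !a4 || a4 && a4) && !a4)   (complement / identity)
= !!(a2 || a4 || (a2 || a4) && !a4)   (distribution)
= !!(a2 || a4)   (absorption)
= a2 || a4   (double negation)
This depends on a2, a4, so it is not a constant.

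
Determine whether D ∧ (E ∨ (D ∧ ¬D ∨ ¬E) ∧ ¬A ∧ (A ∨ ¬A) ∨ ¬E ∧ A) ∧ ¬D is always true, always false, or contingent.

always false

D ∧ (E ∨ (D ∧ ¬D ∨ ¬E) ∧ ¬A ∧ (A ∨ ¬A) ∨ ¬E ∧ A) ∧ ¬D
= D ∧ (E ∨ ¬E ∧ ¬A ∧ (A ∨ ¬A) ∨ ¬E ∧ A) ∧ ¬D
= D ∧ (E ∨ ¬E ∧ ¬A ∨ ¬E ∧ A) ∧ ¬D
= D ∧ (E ∨ ¬E) ∧ ¬D
= D ∧ ¬D
= False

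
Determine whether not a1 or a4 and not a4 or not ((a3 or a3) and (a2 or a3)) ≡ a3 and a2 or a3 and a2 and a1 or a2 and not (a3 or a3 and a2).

No

E1: not a1 or a4 and not a4 or not ((a3 or a3) and (a2 or a3))
    = not a1 or a4 and not a4 or not (a3 and a2 or a3)   — distribution
    = not a1 or not (a3 and a2 or a3)   — complement / identity
    = not a1 or not a3   — absorption
E2: a3 and a2 or a3 and a2 and a1 or a2 and not (a3 or a3 and a2)
    = a3 and a2 or a3 and a2 and a1 or a2 and not a3   — absorption
    = a3 and a2 or a2 and not a3   — absorption
    = a2   — distribution
These differ: at a1=0, a2=0, a3=0, a4=0, E1 = 1 but E2 = 0.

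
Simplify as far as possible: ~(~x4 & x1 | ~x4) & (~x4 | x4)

x4

~(~x4 & x1 | ~x4) & (~x4 | x4)
= ~~x4 & (~x4 | x4)   (absorption)
= x4 & (~x4 | x4)   (double negation)
= x4   (complement / identity)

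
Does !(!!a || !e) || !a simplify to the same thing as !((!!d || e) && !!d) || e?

No

E1: !(!!a || !e) || !a
    = !a && e || !a   [De Morgan]
    = !a   [absorption]
E2: !((!!d || e) && !!d) || e
    = !!!d || e   [absorption]
    = !d || e   [double negation]
These differ: at a=1, d=0, e=0, E1 = 0 but E2 = 1.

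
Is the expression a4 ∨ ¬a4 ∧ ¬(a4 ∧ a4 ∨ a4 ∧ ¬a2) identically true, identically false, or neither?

a4 ∨ ¬a4 ∧ ¬(a4 ∧ a4 ∨ a4 ∧ ¬a2)
= a4 ∨ ¬a4 ∧ ¬((a4 ∨ ¬a2) ∧ a4)
= a4 ∨ ¬a4 ∧ ¬a4
= a4 ∨ ¬a4
= True

identically true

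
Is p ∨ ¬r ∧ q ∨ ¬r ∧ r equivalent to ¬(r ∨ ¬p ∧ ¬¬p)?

E1: p ∨ ¬r ∧ q ∨ ¬r ∧ r
    = p ∨ ¬r ∧ q
E2: ¬(r ∨ ¬p ∧ ¬¬p)
    = ¬(r ∨ ¬p ∧ p)
    = ¬r
These differ: at p=1, q=1, r=1, E1 = 1 but E2 = 0.

No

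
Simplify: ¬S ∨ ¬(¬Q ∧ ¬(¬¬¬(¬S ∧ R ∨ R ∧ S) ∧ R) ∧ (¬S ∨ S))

¬S ∨ ¬(¬Q ∧ ¬(¬¬¬(¬S ∧ R ∨ R ∧ S) ∧ R) ∧ (¬S ∨ S))
= ¬S ∨ ¬(¬Q ∧ ¬(¬¬¬R ∧ R) ∧ (¬S ∨ S))   [distribution]
= ¬S ∨ ¬(¬Q ∧ ¬(¬¬¬R ∧ R))   [complement / identity]
= ¬S ∨ ¬(¬Q ∧ ¬(¬R ∧ R))   [double negation]
= ¬S ∨ Q ∨ ¬R ∧ R   [De Morgan]
= ¬S ∨ Q   [complement / identity]

¬S ∨ Q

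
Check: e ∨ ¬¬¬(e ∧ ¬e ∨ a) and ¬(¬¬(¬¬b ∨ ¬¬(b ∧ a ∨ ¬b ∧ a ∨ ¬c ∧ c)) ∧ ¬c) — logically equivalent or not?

E1: e ∨ ¬¬¬(e ∧ ¬e ∨ a)
    = e ∨ ¬¬¬a   [complement / identity]
    = e ∨ ¬a   [double negation]
E2: ¬(¬¬(¬¬b ∨ ¬¬(b ∧ a ∨ ¬b ∧ a ∨ ¬c ∧ c)) ∧ ¬c)
    = ¬(¬¬b ∨ ¬¬(b ∧ a ∨ ¬b ∧ a ∨ ¬c ∧ c)) ∨ c   [De Morgan]
    = ¬(¬¬b ∨ ¬¬(a ∨ ¬c ∧ c)) ∨ c   [distribution]
    = ¬b ∧ ¬(a ∨ ¬c ∧ c) ∨ c   [De Morgan]
    = ¬b ∧ ¬a ∨ c   [complement / identity]
These differ: at a=1, b=1, c=1, e=0, E1 = 0 but E2 = 1.

No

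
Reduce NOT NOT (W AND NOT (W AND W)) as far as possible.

NOT NOT (W AND NOT (W AND W))
= NOT NOT (W AND NOT W)   — idempotence
= W AND NOT W   — double negation
= FALSE   — complement

FALSE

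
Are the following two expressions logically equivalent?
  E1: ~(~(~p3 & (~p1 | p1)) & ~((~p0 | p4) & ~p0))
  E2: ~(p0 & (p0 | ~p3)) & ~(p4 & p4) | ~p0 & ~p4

No

E1: ~(~(~p3 & (~p1 | p1)) & ~((~p0 | p4) & ~p0))
    = ~(~~p3 & ~((~p0 | p4) & ~p0))   (complement / identity)
    = ~p3 | (~p0 | p4) & ~p0   (De Morgan)
    = ~p3 | ~p0   (absorption)
E2: ~(p0 & (p0 | ~p3)) & ~(p4 & p4) | ~p0 & ~p4
    = ~(p0 & (p0 | ~p3)) & ~p4 | ~p0 & ~p4   (idempotence)
    = ~p0 & ~p4 | ~p0 & ~p4   (absorption)
    = ~p0 & ~p4   (idempotence)
These differ: at p0=0, p1=0, p3=0, p4=1, E1 = 1 but E2 = 0.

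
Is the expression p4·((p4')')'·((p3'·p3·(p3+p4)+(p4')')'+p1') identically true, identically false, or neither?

p4·((p4')')'·((p3'·p3·(p3+p4)+(p4')')'+p1')
= p4·((p4')')'·((p3'·p3+(p4')')'+p1')
= p4·p4'·((p3'·p3+(p4')')'+p1')
= p4·p4'·(((p4')')'+p1')
= p4·p4'·(p4'+p1')
= p4·p4'
= 0

identically false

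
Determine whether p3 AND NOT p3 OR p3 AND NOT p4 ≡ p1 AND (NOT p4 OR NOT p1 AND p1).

No

E1: p3 AND NOT p3 OR p3 AND NOT p4
    = p3 AND NOT p4
E2: p1 AND (NOT p4 OR NOT p1 AND p1)
    = p1 AND NOT p4
These differ: at p1=1, p3=0, p4=0, E1 = 0 but E2 = 1.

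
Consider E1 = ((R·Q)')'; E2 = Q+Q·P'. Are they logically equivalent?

E1: ((R·Q)')'
    = R·Q   (double negation)
E2: Q+Q·P'
    = Q   (absorption)
These differ: at P=0, Q=1, R=0, E1 = 0 but E2 = 1.

No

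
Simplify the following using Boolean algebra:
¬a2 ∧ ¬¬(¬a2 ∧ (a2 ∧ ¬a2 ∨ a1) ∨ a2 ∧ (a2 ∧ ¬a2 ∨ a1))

¬a2 ∧ ¬¬(¬a2 ∧ (a2 ∧ ¬a2 ∨ a1) ∨ a2 ∧ (a2 ∧ ¬a2 ∨ a1))
= ¬a2 ∧ ¬¬(a2 ∧ ¬a2 ∨ a1)   — distribution
= ¬a2 ∧ ¬¬a1   — complement / identity
= ¬a2 ∧ a1   — double negation

¬a2 ∧ a1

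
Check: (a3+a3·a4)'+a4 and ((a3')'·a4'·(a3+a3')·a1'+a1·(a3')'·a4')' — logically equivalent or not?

E1: (a3+a3·a4)'+a4
    = a3'+a4   — absorption
E2: ((a3')'·a4'·(a3+a3')·a1'+a1·(a3')'·a4')'
    = ((a3')'·a4'·a1'+a1·(a3')'·a4')'   — complement / identity
    = ((a3')'·a4')'   — distribution
    = a3'+a4   — De Morgan
Both reduce to a3'+a4, so they are equivalent.

Yes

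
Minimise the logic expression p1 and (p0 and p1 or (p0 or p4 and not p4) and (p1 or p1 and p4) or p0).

p1 and (p0 and p1 or (p0 or p4 and not p4) and (p1 or p1 and p4) or p0)
= p1 and (p0 and p1 or p0 and (p1 or p1 and p4) or p0)   (complement / identity)
= p1 and (p0 and p1 or p0 and p1 or p0)   (absorption)
= p1 and (p0 and p1 or p0)   (absorption)
= p1 and p0   (absorption)

p1 and p0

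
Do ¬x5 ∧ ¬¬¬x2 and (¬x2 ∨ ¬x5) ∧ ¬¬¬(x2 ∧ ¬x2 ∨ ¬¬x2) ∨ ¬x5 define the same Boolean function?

E1: ¬x5 ∧ ¬¬¬x2
    = ¬x5 ∧ ¬x2   — double negation
E2: (¬x2 ∨ ¬x5) ∧ ¬¬¬(x2 ∧ ¬x2 ∨ ¬¬x2) ∨ ¬x5
    = (¬x2 ∨ ¬x5) ∧ ¬¬¬¬¬x2 ∨ ¬x5   — complement / identity
    = (¬x2 ∨ ¬x5) ∧ ¬¬¬x2 ∨ ¬x5   — double negation
    = (¬x2 ∨ ¬x5) ∧ ¬x2 ∨ ¬x5   — double negation
    = ¬x2 ∨ ¬x5   — absorption
These differ: at x2=0, x5=1, E1 = 0 but E2 = 1.

No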